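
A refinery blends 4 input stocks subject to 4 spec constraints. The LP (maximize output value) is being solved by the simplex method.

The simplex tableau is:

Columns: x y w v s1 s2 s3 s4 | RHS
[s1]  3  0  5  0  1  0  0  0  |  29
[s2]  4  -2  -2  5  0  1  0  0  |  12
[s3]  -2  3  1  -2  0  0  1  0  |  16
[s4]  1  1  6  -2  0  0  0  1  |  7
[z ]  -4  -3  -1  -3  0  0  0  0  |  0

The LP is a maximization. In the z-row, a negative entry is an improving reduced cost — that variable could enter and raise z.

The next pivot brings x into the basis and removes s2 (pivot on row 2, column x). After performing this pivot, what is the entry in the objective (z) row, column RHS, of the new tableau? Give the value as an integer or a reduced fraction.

12

Pivot element is row 2, column x: 4.
Normalize row 2: new (row 2, RHS) = 12/4 = 3.
z-row ← z-row − (-4)·(new row 2): 0 − (-4)·3 = 12.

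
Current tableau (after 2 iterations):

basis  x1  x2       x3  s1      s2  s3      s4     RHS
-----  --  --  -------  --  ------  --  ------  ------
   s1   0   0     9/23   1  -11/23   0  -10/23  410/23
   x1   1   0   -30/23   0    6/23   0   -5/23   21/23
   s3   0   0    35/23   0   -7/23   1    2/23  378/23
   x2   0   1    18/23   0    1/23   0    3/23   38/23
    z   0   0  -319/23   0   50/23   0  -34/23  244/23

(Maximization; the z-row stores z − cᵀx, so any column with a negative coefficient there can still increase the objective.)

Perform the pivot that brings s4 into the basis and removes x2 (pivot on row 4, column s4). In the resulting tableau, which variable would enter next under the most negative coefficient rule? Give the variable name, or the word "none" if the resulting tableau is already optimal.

x3

Pivot element 3/23. New z-row = old z-row − (-34/23)·(row 4/(3/23)).
Updated z-row coefficients: x1: 0, x2: 34/3, x3: -5, s1: 0, s2: 8/3, s3: 0, s4: 0.
The most negative is -5 in column x3, so x3 would enter next.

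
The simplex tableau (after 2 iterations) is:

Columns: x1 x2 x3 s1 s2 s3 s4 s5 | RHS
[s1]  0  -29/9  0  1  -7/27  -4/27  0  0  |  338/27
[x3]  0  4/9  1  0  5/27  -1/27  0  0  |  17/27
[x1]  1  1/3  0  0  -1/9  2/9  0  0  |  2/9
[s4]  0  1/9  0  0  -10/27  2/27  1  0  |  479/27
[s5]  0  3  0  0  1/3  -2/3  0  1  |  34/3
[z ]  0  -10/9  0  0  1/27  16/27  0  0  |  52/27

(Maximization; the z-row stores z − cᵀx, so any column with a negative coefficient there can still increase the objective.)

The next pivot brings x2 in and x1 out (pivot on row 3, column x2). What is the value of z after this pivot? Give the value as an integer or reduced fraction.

8/3

Minimum ratio for x2: (2/9)/(1/3) = 2/3.
z changes by −(z-row coeff of x2)·ratio = −(-10/9)·(2/3) = 20/27.
New z = 52/27 + (20/27) = 8/3.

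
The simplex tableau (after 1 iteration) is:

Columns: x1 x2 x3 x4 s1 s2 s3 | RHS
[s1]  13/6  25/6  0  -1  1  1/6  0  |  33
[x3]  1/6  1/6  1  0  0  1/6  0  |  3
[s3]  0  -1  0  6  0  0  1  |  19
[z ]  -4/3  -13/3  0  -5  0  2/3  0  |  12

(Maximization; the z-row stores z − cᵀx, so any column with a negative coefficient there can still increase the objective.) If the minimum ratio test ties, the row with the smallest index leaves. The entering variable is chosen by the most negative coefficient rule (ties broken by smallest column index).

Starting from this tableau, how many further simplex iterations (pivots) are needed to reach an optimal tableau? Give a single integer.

2

pivot: x4 in, s3 out → z = 167/6
pivot: x2 in, s1 out → z = 10735/144
No improving column remains; optimal.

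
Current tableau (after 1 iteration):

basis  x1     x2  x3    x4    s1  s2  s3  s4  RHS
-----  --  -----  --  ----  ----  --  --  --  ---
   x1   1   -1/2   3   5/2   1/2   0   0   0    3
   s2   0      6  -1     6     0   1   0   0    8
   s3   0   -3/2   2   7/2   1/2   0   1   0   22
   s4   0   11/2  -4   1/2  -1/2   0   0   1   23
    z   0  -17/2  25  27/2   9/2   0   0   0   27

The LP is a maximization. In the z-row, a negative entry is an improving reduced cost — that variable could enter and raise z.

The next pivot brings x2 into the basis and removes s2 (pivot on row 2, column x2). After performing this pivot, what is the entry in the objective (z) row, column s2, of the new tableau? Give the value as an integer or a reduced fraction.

Pivot element is row 2, column x2: 6.
Normalize row 2: new (row 2, s2) = 1/6 = 1/6.
z-row ← z-row − (-17/2)·(new row 2): 0 − (-17/2)·(1/6) = 17/12.

17/12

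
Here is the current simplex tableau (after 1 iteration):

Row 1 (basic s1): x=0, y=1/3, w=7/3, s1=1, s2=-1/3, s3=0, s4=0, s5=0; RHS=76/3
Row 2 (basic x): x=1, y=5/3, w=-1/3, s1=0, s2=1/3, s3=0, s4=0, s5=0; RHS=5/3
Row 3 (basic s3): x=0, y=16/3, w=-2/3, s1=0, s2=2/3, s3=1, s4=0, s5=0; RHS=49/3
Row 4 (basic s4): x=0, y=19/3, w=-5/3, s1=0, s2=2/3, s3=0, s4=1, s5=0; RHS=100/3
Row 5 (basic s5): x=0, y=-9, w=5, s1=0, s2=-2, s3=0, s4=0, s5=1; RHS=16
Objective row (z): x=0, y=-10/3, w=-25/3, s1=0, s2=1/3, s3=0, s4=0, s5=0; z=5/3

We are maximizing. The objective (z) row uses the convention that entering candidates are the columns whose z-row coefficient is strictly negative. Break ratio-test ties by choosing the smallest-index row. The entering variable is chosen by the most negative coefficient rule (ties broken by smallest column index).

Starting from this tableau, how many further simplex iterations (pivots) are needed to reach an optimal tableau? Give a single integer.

2

pivot: w in, s5 out → z = 85/3
pivot: y in, x out → z = 1205/16
No improving column remains; optimal.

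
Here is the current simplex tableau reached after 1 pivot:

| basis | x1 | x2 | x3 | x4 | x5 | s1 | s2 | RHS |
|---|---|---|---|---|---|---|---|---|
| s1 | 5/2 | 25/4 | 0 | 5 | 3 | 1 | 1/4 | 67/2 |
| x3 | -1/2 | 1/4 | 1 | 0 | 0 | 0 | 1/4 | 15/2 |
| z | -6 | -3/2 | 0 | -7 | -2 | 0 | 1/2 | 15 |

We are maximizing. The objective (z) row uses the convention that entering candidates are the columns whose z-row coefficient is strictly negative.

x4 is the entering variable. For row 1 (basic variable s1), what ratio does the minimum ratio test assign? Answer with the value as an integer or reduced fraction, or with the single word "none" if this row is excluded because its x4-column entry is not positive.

Ratio = RHS / (x4 entry) = (67/2) / 5 = 67/10.

67/10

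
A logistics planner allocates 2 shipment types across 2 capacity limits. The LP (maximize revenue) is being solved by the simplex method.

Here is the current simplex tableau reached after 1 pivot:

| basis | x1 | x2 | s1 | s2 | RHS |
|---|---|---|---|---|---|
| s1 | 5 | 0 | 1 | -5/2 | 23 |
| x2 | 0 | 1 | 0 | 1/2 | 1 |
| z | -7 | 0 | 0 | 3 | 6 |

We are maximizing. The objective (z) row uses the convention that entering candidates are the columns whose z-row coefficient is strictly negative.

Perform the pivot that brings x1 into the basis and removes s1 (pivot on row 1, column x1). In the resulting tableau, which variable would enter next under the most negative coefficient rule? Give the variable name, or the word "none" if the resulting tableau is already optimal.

Pivot element 5. New z-row = old z-row − (-7)·(row 1/5).
Updated z-row coefficients: x1: 0, x2: 0, s1: 7/5, s2: -1/2.
The most negative is -1/2 in column s2, so s2 would enter next.

s2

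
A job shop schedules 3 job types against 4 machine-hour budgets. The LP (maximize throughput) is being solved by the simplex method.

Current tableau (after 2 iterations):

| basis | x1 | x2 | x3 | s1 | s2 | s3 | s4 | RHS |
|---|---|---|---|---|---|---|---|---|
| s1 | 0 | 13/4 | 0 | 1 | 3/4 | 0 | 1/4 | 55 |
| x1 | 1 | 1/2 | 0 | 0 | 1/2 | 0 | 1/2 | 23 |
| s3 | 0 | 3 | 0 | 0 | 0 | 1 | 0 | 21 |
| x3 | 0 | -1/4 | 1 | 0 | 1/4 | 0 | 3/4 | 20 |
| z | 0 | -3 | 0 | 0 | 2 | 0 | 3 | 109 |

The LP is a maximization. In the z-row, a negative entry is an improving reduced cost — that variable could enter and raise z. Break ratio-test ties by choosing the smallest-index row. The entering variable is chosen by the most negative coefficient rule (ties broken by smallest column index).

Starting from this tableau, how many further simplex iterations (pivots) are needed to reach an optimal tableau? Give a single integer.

pivot: x2 in, s3 out → z = 130
No improving column remains; optimal.

1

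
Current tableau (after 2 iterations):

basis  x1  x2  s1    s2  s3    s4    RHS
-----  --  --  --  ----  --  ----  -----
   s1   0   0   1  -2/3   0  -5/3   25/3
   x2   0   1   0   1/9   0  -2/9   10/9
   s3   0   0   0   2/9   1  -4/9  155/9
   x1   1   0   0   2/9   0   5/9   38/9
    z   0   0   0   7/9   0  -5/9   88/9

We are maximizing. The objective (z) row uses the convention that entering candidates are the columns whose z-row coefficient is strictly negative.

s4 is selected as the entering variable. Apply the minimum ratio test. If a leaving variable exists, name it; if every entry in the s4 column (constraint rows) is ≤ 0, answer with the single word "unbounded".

x1

Ratios: row 1 (s1): entry -5/3 ≤ 0, skip; row 2 (x2): entry -2/9 ≤ 0, skip; row 3 (s3): entry -4/9 ≤ 0, skip; row 4 (x1): (38/9)/(5/9) = 38/5.
Minimum ratio is in the x1 row, so x1 leaves.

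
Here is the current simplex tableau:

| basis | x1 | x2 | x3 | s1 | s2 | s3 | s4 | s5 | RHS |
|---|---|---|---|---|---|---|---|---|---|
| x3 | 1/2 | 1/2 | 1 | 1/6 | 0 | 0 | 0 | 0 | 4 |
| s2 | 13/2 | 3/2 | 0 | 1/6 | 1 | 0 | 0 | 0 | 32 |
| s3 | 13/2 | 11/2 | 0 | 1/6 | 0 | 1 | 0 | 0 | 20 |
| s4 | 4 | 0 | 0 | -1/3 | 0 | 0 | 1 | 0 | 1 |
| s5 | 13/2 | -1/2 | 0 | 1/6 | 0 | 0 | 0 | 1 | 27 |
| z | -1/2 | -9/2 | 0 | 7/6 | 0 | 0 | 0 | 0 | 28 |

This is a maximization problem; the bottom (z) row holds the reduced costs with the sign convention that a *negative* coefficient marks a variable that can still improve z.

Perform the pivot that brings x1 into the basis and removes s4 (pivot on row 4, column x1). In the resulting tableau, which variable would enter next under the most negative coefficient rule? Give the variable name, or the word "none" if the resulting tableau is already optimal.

x2

Pivot element 4. New z-row = old z-row − (-1/2)·(row 4/4).
Updated z-row coefficients: x1: 0, x2: -9/2, x3: 0, s1: 9/8, s2: 0, s3: 0, s4: 1/8, s5: 0.
The most negative is -9/2 in column x2, so x2 would enter next.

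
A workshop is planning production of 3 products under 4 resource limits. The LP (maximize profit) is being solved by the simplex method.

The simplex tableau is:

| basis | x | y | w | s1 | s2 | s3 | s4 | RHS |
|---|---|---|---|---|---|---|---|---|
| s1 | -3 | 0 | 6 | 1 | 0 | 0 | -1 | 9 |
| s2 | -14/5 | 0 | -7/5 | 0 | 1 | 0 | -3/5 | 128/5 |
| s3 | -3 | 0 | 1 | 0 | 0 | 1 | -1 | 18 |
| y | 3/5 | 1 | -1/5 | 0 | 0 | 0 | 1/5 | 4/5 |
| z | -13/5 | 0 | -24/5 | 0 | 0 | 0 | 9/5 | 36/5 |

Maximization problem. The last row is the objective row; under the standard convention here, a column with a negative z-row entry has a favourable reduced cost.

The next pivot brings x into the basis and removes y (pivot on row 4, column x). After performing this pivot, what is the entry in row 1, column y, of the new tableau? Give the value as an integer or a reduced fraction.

Pivot element is row 4, column x: 3/5.
Normalize row 4: new (row 4, y) = 1/(3/5) = 5/3.
row 1 ← row 1 − (-3)·(new row 4): 0 − (-3)·(5/3) = 5.

5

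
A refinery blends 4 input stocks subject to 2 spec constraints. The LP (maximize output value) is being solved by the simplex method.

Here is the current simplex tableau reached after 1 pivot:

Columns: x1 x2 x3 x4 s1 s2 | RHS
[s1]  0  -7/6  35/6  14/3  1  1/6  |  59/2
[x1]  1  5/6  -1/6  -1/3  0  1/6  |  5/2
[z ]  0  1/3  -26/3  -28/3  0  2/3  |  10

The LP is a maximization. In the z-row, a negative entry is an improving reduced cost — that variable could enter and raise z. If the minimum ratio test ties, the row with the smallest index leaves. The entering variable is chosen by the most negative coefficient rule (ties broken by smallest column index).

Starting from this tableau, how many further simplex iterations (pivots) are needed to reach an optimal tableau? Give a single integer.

2

pivot: x4 in, s1 out → z = 69
pivot: x2 in, x1 out → z = 569/7
No improving column remains; optimal.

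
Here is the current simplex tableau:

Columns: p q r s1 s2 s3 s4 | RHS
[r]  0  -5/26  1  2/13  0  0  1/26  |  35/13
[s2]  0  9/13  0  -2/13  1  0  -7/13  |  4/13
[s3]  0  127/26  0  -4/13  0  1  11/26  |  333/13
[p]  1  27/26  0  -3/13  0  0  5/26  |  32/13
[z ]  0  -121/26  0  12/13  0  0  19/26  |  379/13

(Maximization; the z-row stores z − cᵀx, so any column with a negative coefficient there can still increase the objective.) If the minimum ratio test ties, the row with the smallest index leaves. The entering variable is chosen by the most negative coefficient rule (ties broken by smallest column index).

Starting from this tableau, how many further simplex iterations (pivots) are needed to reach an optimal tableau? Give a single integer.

3

pivot: q in, s2 out → z = 281/9
pivot: s4 in, p out → z = 37
pivot: s1 in, s3 out → z = 274/7
No improving column remains; optimal.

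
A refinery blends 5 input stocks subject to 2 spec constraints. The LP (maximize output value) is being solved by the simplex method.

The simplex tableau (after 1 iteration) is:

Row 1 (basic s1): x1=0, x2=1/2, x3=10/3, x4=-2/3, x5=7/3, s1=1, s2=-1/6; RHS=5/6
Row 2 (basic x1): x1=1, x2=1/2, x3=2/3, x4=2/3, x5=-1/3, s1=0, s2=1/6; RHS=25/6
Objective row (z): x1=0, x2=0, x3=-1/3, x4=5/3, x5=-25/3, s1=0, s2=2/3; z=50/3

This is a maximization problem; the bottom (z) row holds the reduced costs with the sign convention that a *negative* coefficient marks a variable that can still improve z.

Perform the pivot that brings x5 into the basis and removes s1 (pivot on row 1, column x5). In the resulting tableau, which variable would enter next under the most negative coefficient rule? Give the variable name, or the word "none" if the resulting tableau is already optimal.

Pivot element 7/3. New z-row = old z-row − (-25/3)·(row 1/(7/3)).
Updated z-row coefficients: x1: 0, x2: 25/14, x3: 81/7, x4: -5/7, x5: 0, s1: 25/7, s2: 1/14.
The most negative is -5/7 in column x4, so x4 would enter next.

x4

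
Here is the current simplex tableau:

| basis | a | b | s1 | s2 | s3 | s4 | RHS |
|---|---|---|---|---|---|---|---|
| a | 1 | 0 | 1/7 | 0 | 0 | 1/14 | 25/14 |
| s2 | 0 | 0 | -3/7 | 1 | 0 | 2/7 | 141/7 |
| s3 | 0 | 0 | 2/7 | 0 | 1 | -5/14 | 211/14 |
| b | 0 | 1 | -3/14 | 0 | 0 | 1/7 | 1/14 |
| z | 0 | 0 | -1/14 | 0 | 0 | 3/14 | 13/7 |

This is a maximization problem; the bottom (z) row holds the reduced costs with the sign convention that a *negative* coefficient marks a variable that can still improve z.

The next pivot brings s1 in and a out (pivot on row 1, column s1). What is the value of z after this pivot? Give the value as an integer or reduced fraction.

11/4

Minimum ratio for s1: (25/14)/(1/7) = 25/2.
z changes by −(z-row coeff of s1)·ratio = −(-1/14)·(25/2) = 25/28.
New z = 13/7 + (25/28) = 11/4.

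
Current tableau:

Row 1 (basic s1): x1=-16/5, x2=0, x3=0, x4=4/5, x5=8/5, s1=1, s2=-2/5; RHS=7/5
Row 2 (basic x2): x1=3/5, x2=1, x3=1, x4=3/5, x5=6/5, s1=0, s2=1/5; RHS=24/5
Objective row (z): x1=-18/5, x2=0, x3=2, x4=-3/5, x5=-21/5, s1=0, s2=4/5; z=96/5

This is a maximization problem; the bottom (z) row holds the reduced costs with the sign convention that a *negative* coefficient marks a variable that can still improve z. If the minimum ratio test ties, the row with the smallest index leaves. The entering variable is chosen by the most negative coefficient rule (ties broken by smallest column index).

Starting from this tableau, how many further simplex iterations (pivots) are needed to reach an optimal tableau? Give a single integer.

3

pivot: x5 in, s1 out → z = 183/8
pivot: x1 in, x2 out → z = 303/8
pivot: s1 in, x5 out → z = 48
No improving column remains; optimal.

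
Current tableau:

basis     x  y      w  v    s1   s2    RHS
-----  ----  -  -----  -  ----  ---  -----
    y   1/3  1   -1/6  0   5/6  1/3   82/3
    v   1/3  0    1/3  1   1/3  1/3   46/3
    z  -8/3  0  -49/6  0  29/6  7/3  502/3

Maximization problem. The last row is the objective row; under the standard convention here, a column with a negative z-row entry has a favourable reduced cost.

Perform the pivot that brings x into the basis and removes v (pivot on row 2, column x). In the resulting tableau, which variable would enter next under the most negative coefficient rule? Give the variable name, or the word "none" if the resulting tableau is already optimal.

w

Pivot element 1/3. New z-row = old z-row − (-8/3)·(row 2/(1/3)).
Updated z-row coefficients: x: 0, y: 0, w: -11/2, v: 8, s1: 15/2, s2: 5.
The most negative is -11/2 in column w, so w would enter next.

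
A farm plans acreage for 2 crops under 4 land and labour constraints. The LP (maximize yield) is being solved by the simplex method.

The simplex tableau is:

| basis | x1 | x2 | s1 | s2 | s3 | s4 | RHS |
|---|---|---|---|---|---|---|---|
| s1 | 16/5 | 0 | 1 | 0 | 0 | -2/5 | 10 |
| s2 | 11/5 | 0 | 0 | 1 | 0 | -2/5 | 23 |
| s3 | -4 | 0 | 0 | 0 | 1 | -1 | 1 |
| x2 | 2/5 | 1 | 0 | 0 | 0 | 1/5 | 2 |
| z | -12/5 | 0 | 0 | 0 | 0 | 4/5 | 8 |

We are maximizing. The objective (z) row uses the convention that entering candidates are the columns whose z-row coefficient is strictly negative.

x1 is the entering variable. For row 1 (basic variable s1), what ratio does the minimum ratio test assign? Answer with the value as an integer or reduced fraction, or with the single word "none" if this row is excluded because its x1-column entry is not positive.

Ratio = RHS / (x1 entry) = 10 / (16/5) = 25/8.

25/8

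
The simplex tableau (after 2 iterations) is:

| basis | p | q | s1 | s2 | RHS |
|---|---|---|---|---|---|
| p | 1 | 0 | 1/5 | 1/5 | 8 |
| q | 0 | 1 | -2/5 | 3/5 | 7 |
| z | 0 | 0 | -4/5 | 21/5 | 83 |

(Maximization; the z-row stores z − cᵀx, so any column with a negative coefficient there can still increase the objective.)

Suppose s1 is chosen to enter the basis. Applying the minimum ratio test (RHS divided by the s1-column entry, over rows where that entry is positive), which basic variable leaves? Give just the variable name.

Ratios: row 1 (p): 8/(1/5) = 40; row 2 (q): entry -2/5 ≤ 0, skip.
Minimum ratio 40 is in the p row, so p leaves.

p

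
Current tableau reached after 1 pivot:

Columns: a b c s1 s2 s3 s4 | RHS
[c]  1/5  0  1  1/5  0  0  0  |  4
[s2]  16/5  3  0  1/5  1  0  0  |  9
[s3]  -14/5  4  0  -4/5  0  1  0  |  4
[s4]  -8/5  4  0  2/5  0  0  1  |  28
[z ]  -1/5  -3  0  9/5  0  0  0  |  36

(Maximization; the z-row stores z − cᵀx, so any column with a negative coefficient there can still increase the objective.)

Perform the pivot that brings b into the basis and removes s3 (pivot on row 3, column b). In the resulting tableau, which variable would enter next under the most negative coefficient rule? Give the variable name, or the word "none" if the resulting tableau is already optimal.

a

Pivot element 4. New z-row = old z-row − (-3)·(row 3/4).
Updated z-row coefficients: a: -23/10, b: 0, c: 0, s1: 6/5, s2: 0, s3: 3/4, s4: 0.
The most negative is -23/10 in column a, so a would enter next.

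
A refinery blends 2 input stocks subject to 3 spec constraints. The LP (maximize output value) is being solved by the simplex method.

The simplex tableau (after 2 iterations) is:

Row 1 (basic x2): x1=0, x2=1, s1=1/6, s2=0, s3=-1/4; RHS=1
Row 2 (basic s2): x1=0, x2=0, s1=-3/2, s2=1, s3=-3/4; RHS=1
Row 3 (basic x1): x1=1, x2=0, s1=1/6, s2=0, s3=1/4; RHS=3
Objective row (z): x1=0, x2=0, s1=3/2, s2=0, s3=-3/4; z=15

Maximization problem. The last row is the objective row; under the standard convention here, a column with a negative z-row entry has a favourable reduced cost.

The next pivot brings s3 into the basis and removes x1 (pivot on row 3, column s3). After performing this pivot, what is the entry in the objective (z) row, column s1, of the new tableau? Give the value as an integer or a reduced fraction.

2

Pivot element is row 3, column s3: 1/4.
Normalize row 3: new (row 3, s1) = (1/6)/(1/4) = 2/3.
z-row ← z-row − (-3/4)·(new row 3): 3/2 − (-3/4)·(2/3) = 2.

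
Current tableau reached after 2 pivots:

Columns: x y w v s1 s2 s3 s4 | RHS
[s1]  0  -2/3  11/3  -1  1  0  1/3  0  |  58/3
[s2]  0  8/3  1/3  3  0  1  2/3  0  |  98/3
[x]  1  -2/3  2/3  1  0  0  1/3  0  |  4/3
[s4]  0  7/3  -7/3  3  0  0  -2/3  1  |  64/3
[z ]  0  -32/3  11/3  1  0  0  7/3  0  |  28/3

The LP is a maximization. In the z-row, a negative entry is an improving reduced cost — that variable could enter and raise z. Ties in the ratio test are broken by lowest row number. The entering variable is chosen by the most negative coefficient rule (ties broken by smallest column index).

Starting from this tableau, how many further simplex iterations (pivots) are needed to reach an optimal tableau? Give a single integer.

2

pivot: y in, s4 out → z = 748/7
pivot: w in, s2 out → z = 2650/21
No improving column remains; optimal.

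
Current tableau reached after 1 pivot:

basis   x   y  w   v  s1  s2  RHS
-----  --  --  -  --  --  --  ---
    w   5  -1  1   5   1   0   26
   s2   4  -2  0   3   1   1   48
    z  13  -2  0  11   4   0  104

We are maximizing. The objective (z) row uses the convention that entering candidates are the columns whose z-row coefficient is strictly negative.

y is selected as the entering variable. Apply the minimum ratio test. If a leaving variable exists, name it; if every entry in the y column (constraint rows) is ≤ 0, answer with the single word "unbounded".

y-column entries: row 1: -1, row 2: -2. All ≤ 0, so y can increase without bound; the LP is unbounded in this direction.

unbounded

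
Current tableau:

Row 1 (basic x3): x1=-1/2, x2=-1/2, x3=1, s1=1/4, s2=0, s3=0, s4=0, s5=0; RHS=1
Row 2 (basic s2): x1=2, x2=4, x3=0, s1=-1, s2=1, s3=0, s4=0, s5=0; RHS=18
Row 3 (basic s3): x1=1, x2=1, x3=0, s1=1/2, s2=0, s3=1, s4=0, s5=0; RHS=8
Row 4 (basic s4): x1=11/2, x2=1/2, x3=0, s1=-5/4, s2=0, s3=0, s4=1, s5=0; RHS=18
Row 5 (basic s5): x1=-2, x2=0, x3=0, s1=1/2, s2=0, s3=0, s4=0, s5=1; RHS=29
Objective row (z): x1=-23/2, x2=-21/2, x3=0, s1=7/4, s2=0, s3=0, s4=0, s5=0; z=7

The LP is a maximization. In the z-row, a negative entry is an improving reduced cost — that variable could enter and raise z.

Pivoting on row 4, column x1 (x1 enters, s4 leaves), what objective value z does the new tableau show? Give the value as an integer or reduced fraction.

491/11

Minimum ratio for x1: 18/(11/2) = 36/11.
z changes by −(z-row coeff of x1)·ratio = −(-23/2)·(36/11) = 414/11.
New z = 7 + (414/11) = 491/11.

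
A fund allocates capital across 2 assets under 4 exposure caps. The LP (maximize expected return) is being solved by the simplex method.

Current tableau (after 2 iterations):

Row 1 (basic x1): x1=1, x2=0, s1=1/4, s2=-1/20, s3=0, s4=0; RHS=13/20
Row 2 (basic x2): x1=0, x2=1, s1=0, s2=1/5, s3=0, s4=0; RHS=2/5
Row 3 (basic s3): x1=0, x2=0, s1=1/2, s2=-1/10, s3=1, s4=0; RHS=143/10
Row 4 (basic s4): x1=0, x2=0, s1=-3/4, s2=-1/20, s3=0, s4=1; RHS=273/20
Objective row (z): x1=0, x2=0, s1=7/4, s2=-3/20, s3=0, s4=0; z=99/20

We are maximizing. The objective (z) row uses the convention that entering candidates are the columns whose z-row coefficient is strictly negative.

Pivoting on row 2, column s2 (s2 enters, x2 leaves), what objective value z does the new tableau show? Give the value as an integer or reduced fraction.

21/4

Minimum ratio for s2: (2/5)/(1/5) = 2.
z changes by −(z-row coeff of s2)·ratio = −(-3/20)·2 = 3/10.
New z = 99/20 + (3/10) = 21/4.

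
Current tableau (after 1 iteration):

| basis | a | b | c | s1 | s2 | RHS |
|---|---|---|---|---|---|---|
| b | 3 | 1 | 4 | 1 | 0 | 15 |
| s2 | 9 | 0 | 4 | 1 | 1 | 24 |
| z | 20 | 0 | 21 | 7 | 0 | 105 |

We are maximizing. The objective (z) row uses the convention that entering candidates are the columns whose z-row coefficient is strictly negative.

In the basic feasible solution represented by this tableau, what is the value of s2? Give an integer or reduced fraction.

s2 is basic (row 2); its value is the RHS of that row: 24.

24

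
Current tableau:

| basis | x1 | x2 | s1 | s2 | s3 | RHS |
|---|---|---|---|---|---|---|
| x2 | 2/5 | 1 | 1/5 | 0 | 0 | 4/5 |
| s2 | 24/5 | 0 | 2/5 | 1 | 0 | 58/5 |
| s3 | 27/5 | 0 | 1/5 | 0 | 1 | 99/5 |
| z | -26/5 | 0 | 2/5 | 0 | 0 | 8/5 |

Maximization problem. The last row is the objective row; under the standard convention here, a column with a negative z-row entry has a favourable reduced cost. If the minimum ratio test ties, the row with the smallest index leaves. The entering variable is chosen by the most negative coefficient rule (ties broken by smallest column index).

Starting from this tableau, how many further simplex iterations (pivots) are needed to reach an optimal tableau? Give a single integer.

1

pivot: x1 in, x2 out → z = 12
No improving column remains; optimal.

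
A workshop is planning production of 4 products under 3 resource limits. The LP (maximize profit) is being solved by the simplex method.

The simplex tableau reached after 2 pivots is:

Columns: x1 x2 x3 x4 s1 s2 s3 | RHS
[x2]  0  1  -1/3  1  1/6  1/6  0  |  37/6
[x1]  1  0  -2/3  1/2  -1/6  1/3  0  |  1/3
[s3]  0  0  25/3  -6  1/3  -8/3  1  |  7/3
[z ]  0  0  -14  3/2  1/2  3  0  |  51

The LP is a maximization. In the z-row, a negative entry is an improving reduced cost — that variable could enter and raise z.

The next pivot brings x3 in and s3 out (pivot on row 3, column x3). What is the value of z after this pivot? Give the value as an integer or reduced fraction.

Minimum ratio for x3: (7/3)/(25/3) = 7/25.
z changes by −(z-row coeff of x3)·ratio = −(-14)·(7/25) = 98/25.
New z = 51 + (98/25) = 1373/25.

1373/25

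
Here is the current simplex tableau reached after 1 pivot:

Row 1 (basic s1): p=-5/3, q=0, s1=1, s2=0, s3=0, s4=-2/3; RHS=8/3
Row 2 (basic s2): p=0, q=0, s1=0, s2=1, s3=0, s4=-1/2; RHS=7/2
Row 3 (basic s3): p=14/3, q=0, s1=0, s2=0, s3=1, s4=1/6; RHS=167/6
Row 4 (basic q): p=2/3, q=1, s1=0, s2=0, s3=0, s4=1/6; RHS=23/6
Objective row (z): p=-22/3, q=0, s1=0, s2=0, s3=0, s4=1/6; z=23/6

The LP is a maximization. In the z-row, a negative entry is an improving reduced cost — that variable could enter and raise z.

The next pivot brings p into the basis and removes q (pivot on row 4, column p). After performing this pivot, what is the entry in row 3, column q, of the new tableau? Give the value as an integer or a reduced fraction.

Pivot element is row 4, column p: 2/3.
Normalize row 4: new (row 4, q) = 1/(2/3) = 3/2.
row 3 ← row 3 − (14/3)·(new row 4): 0 − (14/3)·(3/2) = -7.

-7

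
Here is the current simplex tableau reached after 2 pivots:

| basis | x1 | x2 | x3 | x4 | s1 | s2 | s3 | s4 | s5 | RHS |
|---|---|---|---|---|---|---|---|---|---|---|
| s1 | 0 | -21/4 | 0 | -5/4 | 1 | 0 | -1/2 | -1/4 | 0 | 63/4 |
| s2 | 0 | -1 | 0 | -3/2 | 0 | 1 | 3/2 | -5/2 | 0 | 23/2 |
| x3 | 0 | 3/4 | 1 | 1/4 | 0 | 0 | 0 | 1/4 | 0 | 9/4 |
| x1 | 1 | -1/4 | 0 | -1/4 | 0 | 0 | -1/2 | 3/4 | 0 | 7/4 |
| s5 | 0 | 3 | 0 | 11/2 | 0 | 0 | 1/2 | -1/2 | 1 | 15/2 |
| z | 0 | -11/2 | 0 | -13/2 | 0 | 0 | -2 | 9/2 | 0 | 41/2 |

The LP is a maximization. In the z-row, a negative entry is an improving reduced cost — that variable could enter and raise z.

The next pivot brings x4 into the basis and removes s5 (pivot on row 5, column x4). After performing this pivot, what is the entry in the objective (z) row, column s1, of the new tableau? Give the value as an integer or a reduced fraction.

Pivot element is row 5, column x4: 11/2.
Normalize row 5: new (row 5, s1) = 0/(11/2) = 0.
z-row ← z-row − (-13/2)·(new row 5): 0 − (-13/2)·0 = 0.

0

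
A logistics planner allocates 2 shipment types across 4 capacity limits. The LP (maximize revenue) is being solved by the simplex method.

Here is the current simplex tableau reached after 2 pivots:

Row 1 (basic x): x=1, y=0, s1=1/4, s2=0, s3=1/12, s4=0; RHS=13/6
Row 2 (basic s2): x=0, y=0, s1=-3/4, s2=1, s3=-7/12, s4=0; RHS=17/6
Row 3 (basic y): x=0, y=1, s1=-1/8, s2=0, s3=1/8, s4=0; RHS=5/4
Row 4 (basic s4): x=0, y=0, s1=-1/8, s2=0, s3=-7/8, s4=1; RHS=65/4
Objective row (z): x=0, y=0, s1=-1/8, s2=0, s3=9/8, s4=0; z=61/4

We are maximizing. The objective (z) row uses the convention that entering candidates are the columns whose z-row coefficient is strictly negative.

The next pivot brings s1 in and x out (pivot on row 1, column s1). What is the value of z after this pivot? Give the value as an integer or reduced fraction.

49/3

Minimum ratio for s1: (13/6)/(1/4) = 26/3.
z changes by −(z-row coeff of s1)·ratio = −(-1/8)·(26/3) = 13/12.
New z = 61/4 + (13/12) = 49/3.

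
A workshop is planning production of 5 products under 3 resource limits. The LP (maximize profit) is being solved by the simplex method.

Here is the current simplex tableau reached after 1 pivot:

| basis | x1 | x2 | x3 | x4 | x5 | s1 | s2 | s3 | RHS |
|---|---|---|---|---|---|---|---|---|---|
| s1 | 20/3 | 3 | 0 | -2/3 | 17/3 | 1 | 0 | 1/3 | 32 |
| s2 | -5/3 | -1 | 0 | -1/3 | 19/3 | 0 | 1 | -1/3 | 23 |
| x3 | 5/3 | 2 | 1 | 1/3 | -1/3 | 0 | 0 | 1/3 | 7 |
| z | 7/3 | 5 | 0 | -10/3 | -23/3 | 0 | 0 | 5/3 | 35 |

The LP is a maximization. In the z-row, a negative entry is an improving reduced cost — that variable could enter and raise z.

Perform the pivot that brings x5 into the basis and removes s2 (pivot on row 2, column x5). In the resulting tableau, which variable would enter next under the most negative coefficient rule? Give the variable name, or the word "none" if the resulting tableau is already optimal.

x4

Pivot element 19/3. New z-row = old z-row − (-23/3)·(row 2/(19/3)).
Updated z-row coefficients: x1: 6/19, x2: 72/19, x3: 0, x4: -71/19, x5: 0, s1: 0, s2: 23/19, s3: 24/19.
The most negative is -71/19 in column x4, so x4 would enter next.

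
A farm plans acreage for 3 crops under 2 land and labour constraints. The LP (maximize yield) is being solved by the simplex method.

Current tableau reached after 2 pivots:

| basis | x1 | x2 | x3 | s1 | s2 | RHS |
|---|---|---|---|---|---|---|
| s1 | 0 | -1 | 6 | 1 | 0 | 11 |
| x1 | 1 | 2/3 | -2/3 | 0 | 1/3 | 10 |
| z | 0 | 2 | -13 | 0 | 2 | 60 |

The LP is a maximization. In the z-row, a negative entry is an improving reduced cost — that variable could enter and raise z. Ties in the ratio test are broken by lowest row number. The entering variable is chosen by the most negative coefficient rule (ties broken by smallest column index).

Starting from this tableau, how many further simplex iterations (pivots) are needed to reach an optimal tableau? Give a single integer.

2

pivot: x3 in, s1 out → z = 503/6
pivot: x2 in, x1 out → z = 436/5
No improving column remains; optimal.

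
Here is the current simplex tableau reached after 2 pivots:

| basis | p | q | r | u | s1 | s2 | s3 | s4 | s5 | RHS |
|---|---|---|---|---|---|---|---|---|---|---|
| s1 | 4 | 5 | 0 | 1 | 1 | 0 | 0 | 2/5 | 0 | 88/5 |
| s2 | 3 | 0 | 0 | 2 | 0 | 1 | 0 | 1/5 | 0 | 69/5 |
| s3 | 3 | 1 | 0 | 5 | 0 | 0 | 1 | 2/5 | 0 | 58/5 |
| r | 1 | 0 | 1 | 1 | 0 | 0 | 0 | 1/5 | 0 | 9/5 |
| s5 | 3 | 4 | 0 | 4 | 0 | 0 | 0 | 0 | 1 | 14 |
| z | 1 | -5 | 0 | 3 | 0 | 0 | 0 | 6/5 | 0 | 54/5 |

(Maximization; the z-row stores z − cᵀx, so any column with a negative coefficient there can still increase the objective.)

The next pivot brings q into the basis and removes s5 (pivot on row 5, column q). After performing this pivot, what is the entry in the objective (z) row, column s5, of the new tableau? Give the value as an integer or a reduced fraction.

Pivot element is row 5, column q: 4.
Normalize row 5: new (row 5, s5) = 1/4 = 1/4.
z-row ← z-row − (-5)·(new row 5): 0 − (-5)·(1/4) = 5/4.

5/4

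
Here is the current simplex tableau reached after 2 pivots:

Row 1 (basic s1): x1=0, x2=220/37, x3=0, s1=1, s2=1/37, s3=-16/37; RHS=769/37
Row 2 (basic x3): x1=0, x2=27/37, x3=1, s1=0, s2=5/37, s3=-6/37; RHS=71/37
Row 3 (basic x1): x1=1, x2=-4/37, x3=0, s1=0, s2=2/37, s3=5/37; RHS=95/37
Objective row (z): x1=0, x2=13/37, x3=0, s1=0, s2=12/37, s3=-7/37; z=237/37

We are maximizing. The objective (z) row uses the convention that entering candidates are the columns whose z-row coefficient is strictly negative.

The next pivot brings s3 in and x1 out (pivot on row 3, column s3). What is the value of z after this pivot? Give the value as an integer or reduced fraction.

Minimum ratio for s3: (95/37)/(5/37) = 19.
z changes by −(z-row coeff of s3)·ratio = −(-7/37)·19 = 133/37.
New z = 237/37 + (133/37) = 10.

10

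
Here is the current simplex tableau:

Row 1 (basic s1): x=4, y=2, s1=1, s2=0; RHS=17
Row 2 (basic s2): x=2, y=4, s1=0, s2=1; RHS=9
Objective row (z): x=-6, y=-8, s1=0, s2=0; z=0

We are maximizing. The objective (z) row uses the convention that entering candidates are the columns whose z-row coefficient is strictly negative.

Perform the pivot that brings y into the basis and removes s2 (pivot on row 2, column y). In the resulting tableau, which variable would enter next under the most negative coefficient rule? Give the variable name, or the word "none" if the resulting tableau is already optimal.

Pivot element 4. New z-row = old z-row − (-8)·(row 2/4).
Updated z-row coefficients: x: -2, y: 0, s1: 0, s2: 2.
The most negative is -2 in column x, so x would enter next.

x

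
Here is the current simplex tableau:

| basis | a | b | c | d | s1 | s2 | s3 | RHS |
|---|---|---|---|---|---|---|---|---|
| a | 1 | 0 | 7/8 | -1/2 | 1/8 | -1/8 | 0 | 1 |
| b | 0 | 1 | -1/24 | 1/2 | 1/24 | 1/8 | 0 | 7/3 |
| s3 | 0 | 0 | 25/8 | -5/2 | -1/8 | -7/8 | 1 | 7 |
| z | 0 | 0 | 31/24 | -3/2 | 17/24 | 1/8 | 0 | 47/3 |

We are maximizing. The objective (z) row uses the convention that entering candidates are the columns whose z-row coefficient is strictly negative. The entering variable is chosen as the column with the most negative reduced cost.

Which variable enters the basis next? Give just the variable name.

Objective-row coefficients: a: 0, b: 0, c: 31/24, d: -3/2, s1: 17/24, s2: 1/8, s3: 0.
The most negative is -3/2 in column d, so d enters.

d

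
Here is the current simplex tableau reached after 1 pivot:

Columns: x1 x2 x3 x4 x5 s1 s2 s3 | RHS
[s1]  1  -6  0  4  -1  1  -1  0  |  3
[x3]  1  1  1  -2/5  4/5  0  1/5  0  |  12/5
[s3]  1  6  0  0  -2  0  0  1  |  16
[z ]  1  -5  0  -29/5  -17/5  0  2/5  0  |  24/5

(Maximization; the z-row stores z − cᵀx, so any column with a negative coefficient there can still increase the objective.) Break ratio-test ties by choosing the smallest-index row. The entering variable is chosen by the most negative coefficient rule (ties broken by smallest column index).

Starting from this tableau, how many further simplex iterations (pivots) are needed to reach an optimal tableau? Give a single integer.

3

pivot: x4 in, s1 out → z = 183/20
pivot: x2 in, s3 out → z = 2741/60
pivot: x5 in, x3 out → z = 3207/50
No improving column remains; optimal.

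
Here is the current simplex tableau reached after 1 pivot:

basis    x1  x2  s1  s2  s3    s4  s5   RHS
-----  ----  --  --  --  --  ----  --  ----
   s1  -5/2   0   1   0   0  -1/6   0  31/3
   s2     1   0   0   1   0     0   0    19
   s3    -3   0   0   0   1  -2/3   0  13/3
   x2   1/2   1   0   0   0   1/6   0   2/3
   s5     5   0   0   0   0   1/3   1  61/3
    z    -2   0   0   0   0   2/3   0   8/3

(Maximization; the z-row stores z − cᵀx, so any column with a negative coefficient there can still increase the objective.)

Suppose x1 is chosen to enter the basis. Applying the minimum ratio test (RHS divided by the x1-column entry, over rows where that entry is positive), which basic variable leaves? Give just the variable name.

Ratios: row 1 (s1): entry -5/2 ≤ 0, skip; row 2 (s2): 19/1 = 19; row 3 (s3): entry -3 ≤ 0, skip; row 4 (x2): (2/3)/(1/2) = 4/3; row 5 (s5): (61/3)/5 = 61/15.
Minimum ratio 4/3 is in the x2 row, so x2 leaves.

x2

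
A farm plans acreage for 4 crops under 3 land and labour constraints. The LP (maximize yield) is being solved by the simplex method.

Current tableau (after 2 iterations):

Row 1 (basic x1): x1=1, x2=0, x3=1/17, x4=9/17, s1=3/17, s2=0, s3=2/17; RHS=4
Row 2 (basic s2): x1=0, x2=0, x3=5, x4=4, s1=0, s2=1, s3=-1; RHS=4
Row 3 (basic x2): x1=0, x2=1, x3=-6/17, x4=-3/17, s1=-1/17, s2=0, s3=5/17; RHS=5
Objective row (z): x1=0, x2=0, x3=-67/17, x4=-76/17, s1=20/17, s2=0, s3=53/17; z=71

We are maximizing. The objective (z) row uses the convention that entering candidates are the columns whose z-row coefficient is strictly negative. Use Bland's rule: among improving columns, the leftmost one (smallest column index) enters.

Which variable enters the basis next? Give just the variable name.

x3

Objective-row coefficients: x1: 0, x2: 0, x3: -67/17, x4: -76/17, s1: 20/17, s2: 0, s3: 53/17.
Improving columns: x3, x4. Bland's rule picks the smallest column index → x3.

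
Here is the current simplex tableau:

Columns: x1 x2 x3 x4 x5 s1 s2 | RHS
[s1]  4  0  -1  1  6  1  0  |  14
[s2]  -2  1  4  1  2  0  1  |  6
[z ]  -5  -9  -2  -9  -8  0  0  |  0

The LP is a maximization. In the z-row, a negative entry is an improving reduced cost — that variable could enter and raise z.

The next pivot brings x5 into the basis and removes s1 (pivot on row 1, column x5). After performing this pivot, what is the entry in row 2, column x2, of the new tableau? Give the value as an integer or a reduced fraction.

1

Pivot element is row 1, column x5: 6.
Normalize row 1: new (row 1, x2) = 0/6 = 0.
row 2 ← row 2 − 2·(new row 1): 1 − 2·0 = 1.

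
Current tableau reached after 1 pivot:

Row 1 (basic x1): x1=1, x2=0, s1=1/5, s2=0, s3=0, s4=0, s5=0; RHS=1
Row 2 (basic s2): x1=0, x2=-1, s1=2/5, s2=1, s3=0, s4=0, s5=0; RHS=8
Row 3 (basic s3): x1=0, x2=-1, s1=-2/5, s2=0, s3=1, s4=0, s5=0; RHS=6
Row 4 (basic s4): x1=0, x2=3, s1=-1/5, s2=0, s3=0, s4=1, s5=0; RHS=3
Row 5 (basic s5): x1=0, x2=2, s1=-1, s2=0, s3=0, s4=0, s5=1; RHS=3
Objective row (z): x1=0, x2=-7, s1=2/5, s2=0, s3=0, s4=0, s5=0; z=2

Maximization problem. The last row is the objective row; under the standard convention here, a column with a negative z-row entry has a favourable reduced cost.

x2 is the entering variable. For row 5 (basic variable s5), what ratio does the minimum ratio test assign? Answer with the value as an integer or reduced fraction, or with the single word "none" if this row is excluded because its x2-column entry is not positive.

Ratio = RHS / (x2 entry) = 3 / 2 = 3/2.

3/2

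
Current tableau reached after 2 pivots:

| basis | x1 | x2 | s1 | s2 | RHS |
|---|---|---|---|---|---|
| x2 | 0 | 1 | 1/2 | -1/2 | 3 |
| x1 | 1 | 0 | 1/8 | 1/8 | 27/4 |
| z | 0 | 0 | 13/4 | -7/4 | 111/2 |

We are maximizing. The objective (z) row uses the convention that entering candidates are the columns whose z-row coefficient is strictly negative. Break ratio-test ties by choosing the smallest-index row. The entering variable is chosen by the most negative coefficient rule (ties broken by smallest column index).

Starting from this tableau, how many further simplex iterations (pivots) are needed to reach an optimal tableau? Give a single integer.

pivot: s2 in, x1 out → z = 150
No improving column remains; optimal.

1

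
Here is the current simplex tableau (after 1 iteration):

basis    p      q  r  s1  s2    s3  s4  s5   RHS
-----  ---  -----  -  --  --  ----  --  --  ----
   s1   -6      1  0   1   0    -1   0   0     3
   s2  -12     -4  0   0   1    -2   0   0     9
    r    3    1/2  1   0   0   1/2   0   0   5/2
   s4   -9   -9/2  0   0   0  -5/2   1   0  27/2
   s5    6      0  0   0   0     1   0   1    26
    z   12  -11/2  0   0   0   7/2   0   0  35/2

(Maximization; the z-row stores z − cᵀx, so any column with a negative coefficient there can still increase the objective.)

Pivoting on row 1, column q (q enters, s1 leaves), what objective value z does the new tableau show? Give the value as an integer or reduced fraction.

34

Minimum ratio for q: 3/1 = 3.
z changes by −(z-row coeff of q)·ratio = −(-11/2)·3 = 33/2.
New z = 35/2 + (33/2) = 34.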